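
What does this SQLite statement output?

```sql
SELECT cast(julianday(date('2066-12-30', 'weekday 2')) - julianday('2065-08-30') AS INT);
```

`weekday 2` advances to the next Tuesday; 2066-12-30 is a Thursday, so it moves forward to 2067-01-04.
1 day remains in August 2065 after the 30th (31 − 30).
Full months from September 2065 through December 2066 contribute their day counts.
Then 4 days into January 2067.
Total: 1 + 30 + 31 + 30 + 31 + 31 + 28 + 31 + 30 + 31 + 30 + 31 + 31 + 30 + 31 + 30 + 31 + 4 = 492.

492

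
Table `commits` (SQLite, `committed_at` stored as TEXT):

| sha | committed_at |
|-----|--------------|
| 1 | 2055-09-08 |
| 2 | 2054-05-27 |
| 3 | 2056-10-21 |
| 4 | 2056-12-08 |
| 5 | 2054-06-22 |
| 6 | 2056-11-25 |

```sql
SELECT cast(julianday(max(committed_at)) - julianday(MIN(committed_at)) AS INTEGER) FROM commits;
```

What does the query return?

926

MIN = 2054-05-27, MAX = 2056-12-08.
4 days remain in May 2054 after the 27th (31 − 27).
Full months from June 2054 through November 2056 contribute their day counts.
Then 8 days into December 2056.
Total: 4 + 30 + 31 + 31 + 30 + 31 + 30 + 31 + 31 + 28 + 31 + 30 + 31 + 30 + 31 + 31 + 30 + 31 + 30 + 31 + 31 + 29 + 31 + 30 + 31 + 30 + 31 + 31 + 30 + 31 + 30 + 8 = 926.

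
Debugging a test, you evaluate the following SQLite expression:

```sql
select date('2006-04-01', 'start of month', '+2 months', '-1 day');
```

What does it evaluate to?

`start of month` rewinds 2006-04-01 to 2006-04-01.
Adding +2 months to 2006-04-01 gives 2006-06-01.
Going back 1 day from 2006-06-01 reaches 2006-05-31 (last day of May, 31 days).

2006-05-31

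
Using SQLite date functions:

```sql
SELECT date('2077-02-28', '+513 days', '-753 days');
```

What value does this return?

Applying '+513 days' to 2077-02-28: counting 513 days forward gives 2078-07-26.
Applying '-753 days' to 2078-07-26: counting 753 days back gives 2076-07-03.

2076-07-03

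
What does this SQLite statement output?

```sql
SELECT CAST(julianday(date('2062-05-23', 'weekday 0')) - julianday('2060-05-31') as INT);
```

`weekday 0` advances to the next Sunday; 2062-05-23 is a Tuesday, so it moves forward to 2062-05-28.
0 days remain in May 2060 after the 31st (31 − 31).
Full months from June 2060 through April 2062 contribute their day counts.
Then 28 days into May 2062.
Total: 0 + 30 + 31 + 31 + 30 + 31 + 30 + 31 + 31 + 28 + 31 + 30 + 31 + 30 + 31 + 31 + 30 + 31 + 30 + 31 + 31 + 28 + 31 + 30 + 28 = 727.

727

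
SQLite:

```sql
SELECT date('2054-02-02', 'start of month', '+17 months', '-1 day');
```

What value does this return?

2055-06-30

`start of month` rewinds 2054-02-02 to 2054-02-01.
Adding +17 months to 2054-02-01 gives 2055-07-01.
Going back 1 day from 2055-07-01 reaches 2055-06-30 (last day of June, 30 days).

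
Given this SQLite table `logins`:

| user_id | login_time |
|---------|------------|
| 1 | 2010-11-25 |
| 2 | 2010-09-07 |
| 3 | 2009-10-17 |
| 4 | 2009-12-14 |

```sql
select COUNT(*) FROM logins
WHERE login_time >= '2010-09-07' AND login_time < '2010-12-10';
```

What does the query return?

Rows in [2010-09-07, 2010-12-10): 2010-11-25, 2010-09-07 → 2 rows.

2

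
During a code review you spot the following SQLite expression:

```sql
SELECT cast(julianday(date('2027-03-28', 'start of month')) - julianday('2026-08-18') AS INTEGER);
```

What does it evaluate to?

195

`start of month` rewinds 2027-03-28 to 2027-03-01.
13 days remain in August 2026 after the 18th (31 − 18).
Full months from September 2026 through February 2027 contribute their day counts.
Then 1 day into March 2027.
Total: 13 + 30 + 31 + 30 + 31 + 31 + 28 + 1 = 195.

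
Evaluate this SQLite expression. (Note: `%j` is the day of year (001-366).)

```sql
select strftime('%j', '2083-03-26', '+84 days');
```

First apply '+84 days': 2083-03-26 → 2083-06-18.
Day-of-year for 2083-06-18: days since 2083-01-01 inclusive = 169, zero-padded to 169.

169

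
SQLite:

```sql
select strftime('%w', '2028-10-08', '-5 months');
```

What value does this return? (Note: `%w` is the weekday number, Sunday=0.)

1

First apply '-5 months': 2028-10-08 → 2028-05-08.
2028-05-08 is a Monday; with Sunday=0 that is 1.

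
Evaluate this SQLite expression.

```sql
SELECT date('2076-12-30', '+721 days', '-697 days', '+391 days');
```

2078-02-18

Applying '+721 days' to 2076-12-30: counting 721 days forward gives 2078-12-21.
Applying '-697 days' to 2078-12-21: counting 697 days back gives 2077-01-23.
Applying '+391 days' to 2077-01-23: counting 391 days forward gives 2078-02-18.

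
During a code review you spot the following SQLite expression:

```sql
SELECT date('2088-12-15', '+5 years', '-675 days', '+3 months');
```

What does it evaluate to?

Adding +5 years to 2088-12-15 gives 2093-12-15.
Applying '-675 days' to 2093-12-15: counting 675 days back gives 2092-02-09.
Adding +3 months to 2092-02-09 gives 2092-05-09.

2092-05-09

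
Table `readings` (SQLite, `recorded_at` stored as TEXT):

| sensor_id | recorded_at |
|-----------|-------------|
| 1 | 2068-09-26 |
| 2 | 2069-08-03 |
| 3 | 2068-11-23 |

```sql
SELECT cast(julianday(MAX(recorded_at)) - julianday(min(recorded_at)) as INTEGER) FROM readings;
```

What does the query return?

311

MIN = 2068-09-26, MAX = 2069-08-03.
4 days remain in September 2068 after the 26th (30 − 26).
Full months from October 2068 through July 2069 contribute their day counts.
Then 3 days into August 2069.
Total: 4 + 31 + 30 + 31 + 31 + 28 + 31 + 30 + 31 + 30 + 31 + 3 = 311.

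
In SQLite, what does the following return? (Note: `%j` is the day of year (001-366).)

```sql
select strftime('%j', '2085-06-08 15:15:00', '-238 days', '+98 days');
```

019

First apply '-238 days', '+98 days': 2085-06-08 15:15:00 → 2085-01-19 15:15:00.
Day-of-year for 2085-01-19: days since 2085-01-01 inclusive = 19, zero-padded to 019.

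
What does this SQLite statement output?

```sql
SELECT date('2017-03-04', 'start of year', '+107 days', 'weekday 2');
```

`start of year` rewinds 2017-03-04 to 2017-01-01.
Applying '+107 days' to 2017-01-01: counting 107 days forward gives 2017-04-18.
`weekday 2` advances to the next Tuesday; 2017-04-18 is already a Tuesday, so it stays at 2017-04-18.

2017-04-18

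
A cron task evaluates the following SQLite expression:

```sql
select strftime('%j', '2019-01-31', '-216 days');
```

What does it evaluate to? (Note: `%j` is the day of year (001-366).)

180

First apply '-216 days': 2019-01-31 → 2018-06-29.
Day-of-year for 2018-06-29: days since 2018-01-01 inclusive = 180, zero-padded to 180.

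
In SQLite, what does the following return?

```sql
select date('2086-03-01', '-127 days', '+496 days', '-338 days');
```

Applying '-127 days' to 2086-03-01: counting 127 days back gives 2085-10-25.
Applying '+496 days' to 2085-10-25: counting 496 days forward gives 2087-03-05.
Applying '-338 days' to 2087-03-05: counting 338 days back gives 2086-04-01.

2086-04-01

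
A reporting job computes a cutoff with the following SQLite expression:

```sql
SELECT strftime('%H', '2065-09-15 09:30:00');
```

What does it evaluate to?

09

`%H` extracts the 2-digit hour (00-23): 09.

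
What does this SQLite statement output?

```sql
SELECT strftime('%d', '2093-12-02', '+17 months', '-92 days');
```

First apply '+17 months', '-92 days': 2093-12-02 → 2095-01-30.
`%d` extracts the 2-digit day of month: 30.

30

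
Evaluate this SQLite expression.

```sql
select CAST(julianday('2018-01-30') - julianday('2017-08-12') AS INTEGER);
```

171

19 days remain in August 2017 after the 12th (31 − 12).
September 2017: 30 days.
October 2017: 31 days.
November 2017: 30 days.
December 2017: 31 days.
Then 30 days into January 2018.
Total: 19 + 30 + 31 + 30 + 31 + 30 = 171.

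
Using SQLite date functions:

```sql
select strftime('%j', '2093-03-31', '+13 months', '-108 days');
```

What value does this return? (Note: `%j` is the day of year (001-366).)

013

First apply '+13 months', '-108 days': 2093-03-31 → 2094-01-13.
Day-of-year for 2094-01-13: days since 2094-01-01 inclusive = 13, zero-padded to 013.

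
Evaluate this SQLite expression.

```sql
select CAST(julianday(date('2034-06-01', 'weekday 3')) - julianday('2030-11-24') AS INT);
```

1291

`weekday 3` advances to the next Wednesday; 2034-06-01 is a Thursday, so it moves forward to 2034-06-07.
6 days remain in November 2030 after the 24th (30 − 24).
Full months from December 2030 through May 2034 contribute their day counts.
Then 7 days into June 2034.
Total: 6 + 31 + 31 + 28 + 31 + 30 + 31 + 30 + 31 + 31 + 30 + 31 + 30 + 31 + 31 + 29 + 31 + 30 + 31 + 30 + 31 + 31 + 30 + 31 + 30 + 31 + 31 + 28 + 31 + 30 + 31 + 30 + 31 + 31 + 30 + 31 + 30 + 31 + 31 + 28 + 31 + 30 + 31 + 7 = 1291.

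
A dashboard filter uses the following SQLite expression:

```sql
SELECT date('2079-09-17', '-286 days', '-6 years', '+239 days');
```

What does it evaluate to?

2073-08-01

Applying '-286 days' to 2079-09-17: counting 286 days back gives 2078-12-05.
Adding -6 years to 2078-12-05 gives 2072-12-05.
Applying '+239 days' to 2072-12-05: counting 239 days forward gives 2073-08-01.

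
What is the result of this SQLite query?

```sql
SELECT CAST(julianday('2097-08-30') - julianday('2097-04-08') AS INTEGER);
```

144

22 days remain in April 2097 after the 8th (30 − 8).
May 2097: 31 days.
June 2097: 30 days.
July 2097: 31 days.
Then 30 days into August 2097.
Total: 22 + 31 + 30 + 31 + 30 = 144.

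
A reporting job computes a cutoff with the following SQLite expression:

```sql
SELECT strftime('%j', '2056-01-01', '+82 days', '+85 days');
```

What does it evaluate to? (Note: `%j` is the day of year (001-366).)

168

First apply '+82 days', '+85 days': 2056-01-01 → 2056-06-16.
Day-of-year for 2056-06-16: days since 2056-01-01 inclusive = 168, zero-padded to 168.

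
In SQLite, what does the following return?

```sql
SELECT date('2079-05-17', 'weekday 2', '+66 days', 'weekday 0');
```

`weekday 2` advances to the next Tuesday; 2079-05-17 is a Wednesday, so it moves forward to 2079-05-23.
Applying '+66 days' to 2079-05-23: counting 66 days forward gives 2079-07-28.
`weekday 0` advances to the next Sunday; 2079-07-28 is a Friday, so it moves forward to 2079-07-30.

2079-07-30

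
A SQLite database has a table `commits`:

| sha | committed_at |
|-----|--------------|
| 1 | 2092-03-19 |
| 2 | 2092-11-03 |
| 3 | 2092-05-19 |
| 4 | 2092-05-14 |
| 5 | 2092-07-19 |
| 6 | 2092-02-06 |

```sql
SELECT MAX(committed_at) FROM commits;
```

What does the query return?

MAX over {2092-02-06, 2092-03-19, 2092-05-14, 2092-05-19, 2092-07-19, 2092-11-03}.

2092-11-03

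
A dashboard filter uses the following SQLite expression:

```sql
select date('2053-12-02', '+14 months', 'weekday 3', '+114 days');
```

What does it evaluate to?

Adding +14 months to 2053-12-02 gives 2055-02-02.
`weekday 3` advances to the next Wednesday; 2055-02-02 is a Tuesday, so it moves forward to 2055-02-03.
Applying '+114 days' to 2055-02-03: counting 114 days forward gives 2055-05-28.

2055-05-28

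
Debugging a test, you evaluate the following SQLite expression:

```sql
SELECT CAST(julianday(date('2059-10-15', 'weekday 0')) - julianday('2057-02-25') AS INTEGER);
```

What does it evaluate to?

`weekday 0` advances to the next Sunday; 2059-10-15 is a Wednesday, so it moves forward to 2059-10-19.
3 days remain in February 2057 after the 25th (28 − 25).
Full months from March 2057 through September 2059 contribute their day counts.
Then 19 days into October 2059.
Total: 3 + 31 + 30 + 31 + 30 + 31 + 31 + 30 + 31 + 30 + 31 + 31 + 28 + 31 + 30 + 31 + 30 + 31 + 31 + 30 + 31 + 30 + 31 + 31 + 28 + 31 + 30 + 31 + 30 + 31 + 31 + 30 + 19 = 966.

966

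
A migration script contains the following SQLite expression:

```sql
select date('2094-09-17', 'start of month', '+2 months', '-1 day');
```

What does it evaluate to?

2094-10-31

`start of month` rewinds 2094-09-17 to 2094-09-01.
Adding +2 months to 2094-09-01 gives 2094-11-01.
Going back 1 day from 2094-11-01 reaches 2094-10-31 (last day of October, 31 days).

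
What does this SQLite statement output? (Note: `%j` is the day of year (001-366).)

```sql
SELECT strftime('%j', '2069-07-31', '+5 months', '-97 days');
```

268

First apply '+5 months', '-97 days': 2069-07-31 → 2069-09-25.
Day-of-year for 2069-09-25: days since 2069-01-01 inclusive = 268, zero-padded to 268.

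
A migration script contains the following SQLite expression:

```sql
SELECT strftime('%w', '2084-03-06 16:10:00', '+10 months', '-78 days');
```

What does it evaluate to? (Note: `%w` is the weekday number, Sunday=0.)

First apply '+10 months', '-78 days': 2084-03-06 16:10:00 → 2084-10-20 16:10:00.
2084-10-20 is a Friday; with Sunday=0 that is 5.

5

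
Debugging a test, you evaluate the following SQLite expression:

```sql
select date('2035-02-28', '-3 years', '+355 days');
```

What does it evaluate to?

2033-02-17

Adding -3 years to 2035-02-28 gives 2032-02-28.
Applying '+355 days' to 2032-02-28: counting 355 days forward gives 2033-02-17.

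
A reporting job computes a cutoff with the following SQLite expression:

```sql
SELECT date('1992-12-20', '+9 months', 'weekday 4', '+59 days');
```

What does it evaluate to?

1993-11-21

Adding +9 months to 1992-12-20 gives 1993-09-20.
`weekday 4` advances to the next Thursday; 1993-09-20 is a Monday, so it moves forward to 1993-09-23.
Applying '+59 days' to 1993-09-23: counting 59 days forward gives 1993-11-21.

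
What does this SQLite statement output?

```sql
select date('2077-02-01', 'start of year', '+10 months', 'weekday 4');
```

`start of year` rewinds 2077-02-01 to 2077-01-01.
Adding +10 months to 2077-01-01 gives 2077-11-01.
`weekday 4` advances to the next Thursday; 2077-11-01 is a Monday, so it moves forward to 2077-11-04.

2077-11-04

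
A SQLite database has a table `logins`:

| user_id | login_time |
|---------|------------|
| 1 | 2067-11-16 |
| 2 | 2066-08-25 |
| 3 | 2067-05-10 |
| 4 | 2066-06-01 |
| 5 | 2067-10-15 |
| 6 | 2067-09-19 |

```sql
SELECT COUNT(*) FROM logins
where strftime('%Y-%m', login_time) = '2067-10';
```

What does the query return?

Rows with year-month 2067-10: 2067-10-15 → 1.

1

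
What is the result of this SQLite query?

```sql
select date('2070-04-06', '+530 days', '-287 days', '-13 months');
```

Applying '+530 days' to 2070-04-06: counting 530 days forward gives 2071-09-18.
Applying '-287 days' to 2071-09-18: counting 287 days back gives 2070-12-05.
Adding -13 months to 2070-12-05 gives 2069-11-05.

2069-11-05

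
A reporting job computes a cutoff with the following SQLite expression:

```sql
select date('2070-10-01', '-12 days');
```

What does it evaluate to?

Going back 1 day from 2070-10-01 reaches 2070-09-30 (last day of September, 30 days).
Going back 11 days within September lands on 2070-09-19.

2070-09-19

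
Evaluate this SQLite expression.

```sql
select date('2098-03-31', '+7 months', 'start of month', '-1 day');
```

2098-09-30

Adding +7 months to 2098-03-31 gives 2098-10-31.
`start of month` rewinds 2098-10-31 to 2098-10-01.
Going back 1 day from 2098-10-01 reaches 2098-09-30 (last day of September, 30 days).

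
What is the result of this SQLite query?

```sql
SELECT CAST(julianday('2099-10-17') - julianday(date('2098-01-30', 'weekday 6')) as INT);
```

`weekday 6` advances to the next Saturday; 2098-01-30 is a Thursday, so it moves forward to 2098-02-01.
27 days remain in February 2098 after the 1st (28 − 1).
Full months from March 2098 through September 2099 contribute their day counts.
Then 17 days into October 2099.
Total: 27 + 31 + 30 + 31 + 30 + 31 + 31 + 30 + 31 + 30 + 31 + 31 + 28 + 31 + 30 + 31 + 30 + 31 + 31 + 30 + 17 = 623.

623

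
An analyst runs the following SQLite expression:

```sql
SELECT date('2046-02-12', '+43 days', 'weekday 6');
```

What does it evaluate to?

Applying '+43 days' to 2046-02-12: counting 43 days forward gives 2046-03-27.
`weekday 6` advances to the next Saturday; 2046-03-27 is a Tuesday, so it moves forward to 2046-03-31.

2046-03-31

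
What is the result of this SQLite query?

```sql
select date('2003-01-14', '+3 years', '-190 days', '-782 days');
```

2003-05-18

Adding +3 years to 2003-01-14 gives 2006-01-14.
Applying '-190 days' to 2006-01-14: counting 190 days back gives 2005-07-08.
Applying '-782 days' to 2005-07-08: counting 782 days back gives 2003-05-18.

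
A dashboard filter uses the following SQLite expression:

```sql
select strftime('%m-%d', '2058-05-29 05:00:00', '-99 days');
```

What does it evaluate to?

First apply '-99 days': 2058-05-29 05:00:00 → 2058-02-19 05:00:00.
`%m-%d` extracts the month-day: 02-19.

02-19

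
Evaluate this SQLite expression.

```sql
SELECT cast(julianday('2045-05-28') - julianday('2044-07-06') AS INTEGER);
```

25 days remain in July 2044 after the 6th (31 − 6).
Full months from August 2044 through April 2045 contribute their day counts.
Then 28 days into May 2045.
Total: 25 + 31 + 30 + 31 + 30 + 31 + 31 + 28 + 31 + 30 + 28 = 326.

326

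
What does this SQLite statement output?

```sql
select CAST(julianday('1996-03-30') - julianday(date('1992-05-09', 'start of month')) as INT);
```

1429

`start of month` rewinds 1992-05-09 to 1992-05-01.
30 days remain in May 1992 after the 1st (31 − 1).
Full months from June 1992 through February 1996 contribute their day counts.
Then 30 days into March 1996.
Total: 30 + 30 + 31 + 31 + 30 + 31 + 30 + 31 + 31 + 28 + 31 + 30 + 31 + 30 + 31 + 31 + 30 + 31 + 30 + 31 + 31 + 28 + 31 + 30 + 31 + 30 + 31 + 31 + 30 + 31 + 30 + 31 + 31 + 28 + 31 + 30 + 31 + 30 + 31 + 31 + 30 + 31 + 30 + 31 + 31 + 29 + 30 = 1429.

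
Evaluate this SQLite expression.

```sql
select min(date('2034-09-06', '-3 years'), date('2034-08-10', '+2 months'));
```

date('2034-09-06', '-3 years') → 2031-09-06.
date('2034-08-10', '+2 months') → 2034-10-10.
Earlier of the two is 2031-09-06.

2031-09-06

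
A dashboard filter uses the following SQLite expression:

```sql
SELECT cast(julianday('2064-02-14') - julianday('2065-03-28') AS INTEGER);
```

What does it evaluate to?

15 days remain in February 2064 after the 14th (29 − 14).
Full months from March 2064 through February 2065 contribute their day counts.
Then 28 days into March 2065.
Total: 15 + 31 + 30 + 31 + 30 + 31 + 31 + 30 + 31 + 30 + 31 + 31 + 28 + 28 = 408.
The subtraction is earlier − later, so the result is −408 → -408.

-408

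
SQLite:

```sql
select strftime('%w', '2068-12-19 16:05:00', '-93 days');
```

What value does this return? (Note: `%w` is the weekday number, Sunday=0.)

1

First apply '-93 days': 2068-12-19 16:05:00 → 2068-09-17 16:05:00.
2068-09-17 is a Monday; with Sunday=0 that is 1.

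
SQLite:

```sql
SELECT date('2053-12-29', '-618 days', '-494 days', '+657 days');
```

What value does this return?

Applying '-618 days' to 2053-12-29: counting 618 days back gives 2052-04-20.
Applying '-494 days' to 2052-04-20: counting 494 days back gives 2050-12-13.
Applying '+657 days' to 2050-12-13: counting 657 days forward gives 2052-09-30.

2052-09-30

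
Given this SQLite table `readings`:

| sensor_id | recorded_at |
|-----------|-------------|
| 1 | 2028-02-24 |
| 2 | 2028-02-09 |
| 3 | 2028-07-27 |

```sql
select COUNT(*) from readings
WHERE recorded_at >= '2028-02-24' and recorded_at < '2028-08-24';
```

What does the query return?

Rows in [2028-02-24, 2028-08-24): 2028-02-24, 2028-07-27 → 2 rows.

2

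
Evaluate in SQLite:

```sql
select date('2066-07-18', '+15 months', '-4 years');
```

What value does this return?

Adding +15 months to 2066-07-18 gives 2067-10-18.
Adding -4 years to 2067-10-18 gives 2063-10-18.

2063-10-18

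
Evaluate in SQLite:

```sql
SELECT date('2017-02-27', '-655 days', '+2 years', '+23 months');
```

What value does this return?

Applying '-655 days' to 2017-02-27: counting 655 days back gives 2015-05-14.
Adding +2 years to 2015-05-14 gives 2017-05-14.
Adding +23 months to 2017-05-14 gives 2019-04-14.

2019-04-14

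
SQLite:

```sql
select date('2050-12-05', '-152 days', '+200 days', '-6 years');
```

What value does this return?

Applying '-152 days' to 2050-12-05: counting 152 days back gives 2050-07-06.
Applying '+200 days' to 2050-07-06: counting 200 days forward gives 2051-01-22.
Adding -6 years to 2051-01-22 gives 2045-01-22.

2045-01-22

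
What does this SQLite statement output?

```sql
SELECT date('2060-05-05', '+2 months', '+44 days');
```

2060-08-18

Adding +2 months to 2060-05-05 gives 2060-07-05.
Applying '+44 days' to 2060-07-05: counting 44 days forward gives 2060-08-18.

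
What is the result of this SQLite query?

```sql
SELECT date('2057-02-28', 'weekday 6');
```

2057-03-03

`weekday 6` advances to the next Saturday; 2057-02-28 is a Wednesday, so it moves forward to 2057-03-03.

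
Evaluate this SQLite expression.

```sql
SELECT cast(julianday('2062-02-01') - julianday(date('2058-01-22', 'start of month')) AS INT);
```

`start of month` rewinds 2058-01-22 to 2058-01-01.
30 days remain in January 2058 after the 1st (31 − 1).
Full months from February 2058 through January 2062 contribute their day counts.
Then 1 day into February 2062.
Total: 30 + 28 + 31 + 30 + 31 + 30 + 31 + 31 + 30 + 31 + 30 + 31 + 31 + 28 + 31 + 30 + 31 + 30 + 31 + 31 + 30 + 31 + 30 + 31 + 31 + 29 + 31 + 30 + 31 + 30 + 31 + 31 + 30 + 31 + 30 + 31 + 31 + 28 + 31 + 30 + 31 + 30 + 31 + 31 + 30 + 31 + 30 + 31 + 31 + 1 = 1492.

1492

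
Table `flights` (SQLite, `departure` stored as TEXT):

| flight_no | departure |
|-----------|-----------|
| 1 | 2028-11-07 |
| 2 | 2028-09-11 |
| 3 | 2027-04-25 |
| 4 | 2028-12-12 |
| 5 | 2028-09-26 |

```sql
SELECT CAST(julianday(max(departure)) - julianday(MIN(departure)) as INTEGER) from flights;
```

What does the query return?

597

MIN = 2027-04-25, MAX = 2028-12-12.
5 days remain in April 2027 after the 25th (30 − 25).
Full months from May 2027 through November 2028 contribute their day counts.
Then 12 days into December 2028.
Total: 5 + 31 + 30 + 31 + 31 + 30 + 31 + 30 + 31 + 31 + 29 + 31 + 30 + 31 + 30 + 31 + 31 + 30 + 31 + 30 + 12 = 597.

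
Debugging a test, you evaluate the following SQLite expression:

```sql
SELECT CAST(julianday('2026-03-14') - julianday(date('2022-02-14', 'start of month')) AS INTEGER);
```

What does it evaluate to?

`start of month` rewinds 2022-02-14 to 2022-02-01.
27 days remain in February 2022 after the 1st (28 − 1).
Full months from March 2022 through February 2026 contribute their day counts.
Then 14 days into March 2026.
Total: 27 + 31 + 30 + 31 + 30 + 31 + 31 + 30 + 31 + 30 + 31 + 31 + 28 + 31 + 30 + 31 + 30 + 31 + 31 + 30 + 31 + 30 + 31 + 31 + 29 + 31 + 30 + 31 + 30 + 31 + 31 + 30 + 31 + 30 + 31 + 31 + 28 + 31 + 30 + 31 + 30 + 31 + 31 + 30 + 31 + 30 + 31 + 31 + 28 + 14 = 1502.

1502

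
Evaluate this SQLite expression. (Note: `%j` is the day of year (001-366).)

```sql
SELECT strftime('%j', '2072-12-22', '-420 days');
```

First apply '-420 days': 2072-12-22 → 2071-10-29.
Day-of-year for 2071-10-29: days since 2071-01-01 inclusive = 302, zero-padded to 302.

302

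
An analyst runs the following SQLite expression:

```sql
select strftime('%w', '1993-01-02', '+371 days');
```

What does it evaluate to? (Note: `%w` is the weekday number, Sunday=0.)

First apply '+371 days': 1993-01-02 → 1994-01-08.
1994-01-08 is a Saturday; with Sunday=0 that is 6.

6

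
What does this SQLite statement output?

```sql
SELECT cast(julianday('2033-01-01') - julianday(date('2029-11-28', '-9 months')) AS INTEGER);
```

1403

Adding -9 months to 2029-11-28 gives 2029-02-28.
0 days remain in February 2029 after the 28th (28 − 28).
Full months from March 2029 through December 2032 contribute their day counts.
Then 1 day into January 2033.
Total: 0 + 31 + 30 + 31 + 30 + 31 + 31 + 30 + 31 + 30 + 31 + 31 + 28 + 31 + 30 + 31 + 30 + 31 + 31 + 30 + 31 + 30 + 31 + 31 + 28 + 31 + 30 + 31 + 30 + 31 + 31 + 30 + 31 + 30 + 31 + 31 + 29 + 31 + 30 + 31 + 30 + 31 + 31 + 30 + 31 + 30 + 31 + 1 = 1403.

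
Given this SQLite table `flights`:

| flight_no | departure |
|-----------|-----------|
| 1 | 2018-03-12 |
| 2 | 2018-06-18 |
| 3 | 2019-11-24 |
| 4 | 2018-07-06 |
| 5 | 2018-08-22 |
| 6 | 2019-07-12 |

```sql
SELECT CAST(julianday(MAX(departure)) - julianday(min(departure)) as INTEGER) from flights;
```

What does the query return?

MIN = 2018-03-12, MAX = 2019-11-24.
19 days remain in March 2018 after the 12th (31 − 12).
Full months from April 2018 through October 2019 contribute their day counts.
Then 24 days into November 2019.
Total: 19 + 30 + 31 + 30 + 31 + 31 + 30 + 31 + 30 + 31 + 31 + 28 + 31 + 30 + 31 + 30 + 31 + 31 + 30 + 31 + 24 = 622.

622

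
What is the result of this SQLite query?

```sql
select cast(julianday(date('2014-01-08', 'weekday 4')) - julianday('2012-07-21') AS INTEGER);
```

`weekday 4` advances to the next Thursday; 2014-01-08 is a Wednesday, so it moves forward to 2014-01-09.
10 days remain in July 2012 after the 21st (31 − 21).
Full months from August 2012 through December 2013 contribute their day counts.
Then 9 days into January 2014.
Total: 10 + 31 + 30 + 31 + 30 + 31 + 31 + 28 + 31 + 30 + 31 + 30 + 31 + 31 + 30 + 31 + 30 + 31 + 9 = 537.

537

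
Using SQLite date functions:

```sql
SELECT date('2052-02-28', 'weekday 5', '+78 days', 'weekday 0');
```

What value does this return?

`weekday 5` advances to the next Friday; 2052-02-28 is a Wednesday, so it moves forward to 2052-03-01.
Applying '+78 days' to 2052-03-01: counting 78 days forward gives 2052-05-18.
`weekday 0` advances to the next Sunday; 2052-05-18 is a Saturday, so it moves forward to 2052-05-19.

2052-05-19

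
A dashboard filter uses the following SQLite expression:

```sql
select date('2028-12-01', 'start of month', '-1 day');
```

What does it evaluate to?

2028-11-30

`start of month` rewinds 2028-12-01 to 2028-12-01.
Going back 1 day from 2028-12-01 reaches 2028-11-30 (last day of November, 30 days).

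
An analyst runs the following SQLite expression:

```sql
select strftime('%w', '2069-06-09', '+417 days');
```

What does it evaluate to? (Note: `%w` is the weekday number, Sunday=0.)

First apply '+417 days': 2069-06-09 → 2070-07-31.
2070-07-31 is a Thursday; with Sunday=0 that is 4.

4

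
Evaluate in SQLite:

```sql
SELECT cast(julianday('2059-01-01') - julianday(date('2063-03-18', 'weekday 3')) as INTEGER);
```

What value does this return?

`weekday 3` advances to the next Wednesday; 2063-03-18 is a Sunday, so it moves forward to 2063-03-21.
30 days remain in January 2059 after the 1st (31 − 1).
Full months from February 2059 through February 2063 contribute their day counts.
Then 21 days into March 2063.
Total: 30 + 28 + 31 + 30 + 31 + 30 + 31 + 31 + 30 + 31 + 30 + 31 + 31 + 29 + 31 + 30 + 31 + 30 + 31 + 31 + 30 + 31 + 30 + 31 + 31 + 28 + 31 + 30 + 31 + 30 + 31 + 31 + 30 + 31 + 30 + 31 + 31 + 28 + 31 + 30 + 31 + 30 + 31 + 31 + 30 + 31 + 30 + 31 + 31 + 28 + 21 = 1540.
The subtraction is earlier − later, so the result is −1540 → -1540.

-1540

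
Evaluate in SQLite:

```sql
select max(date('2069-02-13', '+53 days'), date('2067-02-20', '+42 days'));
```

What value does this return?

date('2069-02-13', '+53 days') → 2069-04-07.
date('2067-02-20', '+42 days') → 2067-04-03.
Later of the two is 2069-04-07.

2069-04-07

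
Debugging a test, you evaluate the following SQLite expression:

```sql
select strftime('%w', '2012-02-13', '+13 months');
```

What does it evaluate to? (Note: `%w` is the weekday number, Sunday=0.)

3

First apply '+13 months': 2012-02-13 → 2013-03-13.
2013-03-13 is a Wednesday; with Sunday=0 that is 3.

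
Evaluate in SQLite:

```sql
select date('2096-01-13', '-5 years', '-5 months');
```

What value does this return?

Adding -5 years to 2096-01-13 gives 2091-01-13.
Adding -5 months to 2091-01-13 gives 2090-08-13.

2090-08-13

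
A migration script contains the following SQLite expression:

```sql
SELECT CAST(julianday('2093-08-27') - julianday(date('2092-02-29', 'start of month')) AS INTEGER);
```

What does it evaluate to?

573

`start of month` rewinds 2092-02-29 to 2092-02-01.
28 days remain in February 2092 after the 1st (29 − 1).
Full months from March 2092 through July 2093 contribute their day counts.
Then 27 days into August 2093.
Total: 28 + 31 + 30 + 31 + 30 + 31 + 31 + 30 + 31 + 30 + 31 + 31 + 28 + 31 + 30 + 31 + 30 + 31 + 27 = 573.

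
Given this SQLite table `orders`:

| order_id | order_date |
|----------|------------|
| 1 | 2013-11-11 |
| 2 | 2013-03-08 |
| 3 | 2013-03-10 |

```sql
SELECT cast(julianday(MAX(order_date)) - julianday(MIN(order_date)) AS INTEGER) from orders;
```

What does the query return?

MIN = 2013-03-08, MAX = 2013-11-11.
23 days remain in March 2013 after the 8th (31 − 8).
Full months from April 2013 through October 2013 contribute their day counts.
Then 11 days into November 2013.
Total: 23 + 30 + 31 + 30 + 31 + 31 + 30 + 31 + 11 = 248.

248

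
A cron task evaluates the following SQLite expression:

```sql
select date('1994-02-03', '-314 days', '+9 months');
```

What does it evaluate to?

Applying '-314 days' to 1994-02-03: counting 314 days back gives 1993-03-26.
Adding +9 months to 1993-03-26 gives 1993-12-26.

1993-12-26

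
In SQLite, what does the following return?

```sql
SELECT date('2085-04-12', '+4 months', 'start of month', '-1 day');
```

2085-07-31

Adding +4 months to 2085-04-12 gives 2085-08-12.
`start of month` rewinds 2085-08-12 to 2085-08-01.
Going back 1 day from 2085-08-01 reaches 2085-07-31 (last day of July, 31 days).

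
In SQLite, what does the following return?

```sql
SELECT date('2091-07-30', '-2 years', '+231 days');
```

Adding -2 years to 2091-07-30 gives 2089-07-30.
Applying '+231 days' to 2089-07-30: counting 231 days forward gives 2090-03-18.

2090-03-18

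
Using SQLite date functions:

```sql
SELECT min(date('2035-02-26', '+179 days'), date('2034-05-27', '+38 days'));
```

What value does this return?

date('2035-02-26', '+179 days') → 2035-08-24.
date('2034-05-27', '+38 days') → 2034-07-04.
Earlier of the two is 2034-07-04.

2034-07-04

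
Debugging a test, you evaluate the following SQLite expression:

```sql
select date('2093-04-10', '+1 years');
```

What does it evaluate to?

Adding +1 year to 2093-04-10 gives 2094-04-10.

2094-04-10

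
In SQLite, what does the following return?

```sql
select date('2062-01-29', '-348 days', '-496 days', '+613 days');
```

Applying '-348 days' to 2062-01-29: counting 348 days back gives 2061-02-15.
Applying '-496 days' to 2061-02-15: counting 496 days back gives 2059-10-08.
Applying '+613 days' to 2059-10-08: counting 613 days forward gives 2061-06-12.

2061-06-12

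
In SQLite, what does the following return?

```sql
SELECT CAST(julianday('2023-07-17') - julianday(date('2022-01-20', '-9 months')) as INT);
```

Adding -9 months to 2022-01-20 gives 2021-04-20.
10 days remain in April 2021 after the 20th (30 − 20).
Full months from May 2021 through June 2023 contribute their day counts.
Then 17 days into July 2023.
Total: 10 + 31 + 30 + 31 + 31 + 30 + 31 + 30 + 31 + 31 + 28 + 31 + 30 + 31 + 30 + 31 + 31 + 30 + 31 + 30 + 31 + 31 + 28 + 31 + 30 + 31 + 30 + 17 = 818.

818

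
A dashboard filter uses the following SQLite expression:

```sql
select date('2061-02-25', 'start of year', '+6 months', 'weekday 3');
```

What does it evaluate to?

`start of year` rewinds 2061-02-25 to 2061-01-01.
Adding +6 months to 2061-01-01 gives 2061-07-01.
`weekday 3` advances to the next Wednesday; 2061-07-01 is a Friday, so it moves forward to 2061-07-06.

2061-07-06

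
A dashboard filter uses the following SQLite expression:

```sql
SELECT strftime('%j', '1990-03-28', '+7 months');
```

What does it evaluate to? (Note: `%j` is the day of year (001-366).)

First apply '+7 months': 1990-03-28 → 1990-10-28.
Day-of-year for 1990-10-28: days since 1990-01-01 inclusive = 301, zero-padded to 301.

301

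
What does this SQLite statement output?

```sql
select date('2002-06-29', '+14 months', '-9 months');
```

2002-11-29

Adding +14 months to 2002-06-29 gives 2003-08-29.
Adding -9 months to 2003-08-29 gives 2002-11-29.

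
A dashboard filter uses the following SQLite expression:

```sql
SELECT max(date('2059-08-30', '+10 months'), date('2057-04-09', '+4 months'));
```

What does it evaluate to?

date('2059-08-30', '+10 months') → 2060-06-30.
date('2057-04-09', '+4 months') → 2057-08-09.
Later of the two is 2060-06-30.

2060-06-30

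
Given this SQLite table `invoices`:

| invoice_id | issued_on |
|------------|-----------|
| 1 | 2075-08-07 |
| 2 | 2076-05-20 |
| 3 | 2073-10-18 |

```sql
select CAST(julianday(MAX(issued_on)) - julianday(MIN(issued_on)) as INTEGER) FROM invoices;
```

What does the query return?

945

MIN = 2073-10-18, MAX = 2076-05-20.
13 days remain in October 2073 after the 18th (31 − 18).
Full months from November 2073 through April 2076 contribute their day counts.
Then 20 days into May 2076.
Total: 13 + 30 + 31 + 31 + 28 + 31 + 30 + 31 + 30 + 31 + 31 + 30 + 31 + 30 + 31 + 31 + 28 + 31 + 30 + 31 + 30 + 31 + 31 + 30 + 31 + 30 + 31 + 31 + 29 + 31 + 30 + 20 = 945.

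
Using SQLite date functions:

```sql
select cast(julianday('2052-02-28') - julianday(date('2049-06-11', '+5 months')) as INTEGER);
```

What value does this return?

Adding +5 months to 2049-06-11 gives 2049-11-11.
19 days remain in November 2049 after the 11th (30 − 11).
Full months from December 2049 through January 2052 contribute their day counts.
Then 28 days into February 2052.
Total: 19 + 31 + 31 + 28 + 31 + 30 + 31 + 30 + 31 + 31 + 30 + 31 + 30 + 31 + 31 + 28 + 31 + 30 + 31 + 30 + 31 + 31 + 30 + 31 + 30 + 31 + 31 + 28 = 839.

839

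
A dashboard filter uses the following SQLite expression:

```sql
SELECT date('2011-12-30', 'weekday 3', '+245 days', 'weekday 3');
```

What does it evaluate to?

2012-09-05

`weekday 3` advances to the next Wednesday; 2011-12-30 is a Friday, so it moves forward to 2012-01-04.
Applying '+245 days' to 2012-01-04: counting 245 days forward gives 2012-09-05.
`weekday 3` advances to the next Wednesday; 2012-09-05 is already a Wednesday, so it stays at 2012-09-05.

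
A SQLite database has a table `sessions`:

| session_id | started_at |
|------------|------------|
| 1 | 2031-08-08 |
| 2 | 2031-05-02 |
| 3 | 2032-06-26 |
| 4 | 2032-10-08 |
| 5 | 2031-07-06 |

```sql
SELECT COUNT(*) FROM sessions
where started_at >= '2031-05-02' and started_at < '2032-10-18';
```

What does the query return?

5

Rows in [2031-05-02, 2032-10-18): 2031-08-08, 2031-05-02, 2032-06-26, 2032-10-08, 2031-07-06 → 5 rows.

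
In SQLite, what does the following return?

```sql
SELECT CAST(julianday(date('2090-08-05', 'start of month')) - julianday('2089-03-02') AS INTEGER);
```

`start of month` rewinds 2090-08-05 to 2090-08-01.
29 days remain in March 2089 after the 2nd (31 − 2).
Full months from April 2089 through July 2090 contribute their day counts.
Then 1 day into August 2090.
Total: 29 + 30 + 31 + 30 + 31 + 31 + 30 + 31 + 30 + 31 + 31 + 28 + 31 + 30 + 31 + 30 + 31 + 1 = 517.

517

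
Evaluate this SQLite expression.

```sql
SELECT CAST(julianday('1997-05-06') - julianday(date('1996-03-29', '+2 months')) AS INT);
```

342

Adding +2 months to 1996-03-29 gives 1996-05-29.
2 days remain in May 1996 after the 29th (31 − 29).
Full months from June 1996 through April 1997 contribute their day counts.
Then 6 days into May 1997.
Total: 2 + 30 + 31 + 31 + 30 + 31 + 30 + 31 + 31 + 28 + 31 + 30 + 6 = 342.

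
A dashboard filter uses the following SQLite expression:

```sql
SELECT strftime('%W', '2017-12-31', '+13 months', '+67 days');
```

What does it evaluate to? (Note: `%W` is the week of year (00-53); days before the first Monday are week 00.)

14

First apply '+13 months', '+67 days': 2017-12-31 → 2019-04-08.
2019-04-08 is a Monday. SQLite's %W counts Mondays since the year started; the result is 14.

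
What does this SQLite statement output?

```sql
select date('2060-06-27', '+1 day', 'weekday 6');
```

2060-07-03

Advancing 1 more day within June lands on 2060-06-28.
`weekday 6` advances to the next Saturday; 2060-06-28 is a Monday, so it moves forward to 2060-07-03.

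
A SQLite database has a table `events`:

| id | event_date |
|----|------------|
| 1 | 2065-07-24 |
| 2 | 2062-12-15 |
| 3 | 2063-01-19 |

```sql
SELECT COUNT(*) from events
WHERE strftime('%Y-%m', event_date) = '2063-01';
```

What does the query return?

1

Rows with year-month 2063-01: 2063-01-19 → 1.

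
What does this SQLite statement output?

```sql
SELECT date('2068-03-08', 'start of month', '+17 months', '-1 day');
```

`start of month` rewinds 2068-03-08 to 2068-03-01.
Adding +17 months to 2068-03-01 gives 2069-08-01.
Going back 1 day from 2069-08-01 reaches 2069-07-31 (last day of July, 31 days).

2069-07-31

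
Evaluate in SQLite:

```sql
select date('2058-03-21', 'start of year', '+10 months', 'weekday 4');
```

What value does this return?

2058-11-07

`start of year` rewinds 2058-03-21 to 2058-01-01.
Adding +10 months to 2058-01-01 gives 2058-11-01.
`weekday 4` advances to the next Thursday; 2058-11-01 is a Friday, so it moves forward to 2058-11-07.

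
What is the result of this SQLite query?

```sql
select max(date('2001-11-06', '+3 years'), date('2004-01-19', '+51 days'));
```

date('2001-11-06', '+3 years') → 2004-11-06.
date('2004-01-19', '+51 days') → 2004-03-10.
Later of the two is 2004-11-06.

2004-11-06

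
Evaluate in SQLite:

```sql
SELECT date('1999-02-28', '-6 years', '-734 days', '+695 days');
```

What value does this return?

Adding -6 years to 1999-02-28 gives 1993-02-28.
Applying '-734 days' to 1993-02-28: counting 734 days back gives 1991-02-25.
Applying '+695 days' to 1991-02-25: counting 695 days forward gives 1993-01-20.

1993-01-20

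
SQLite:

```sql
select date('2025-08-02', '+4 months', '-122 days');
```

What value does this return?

2025-08-02

Adding +4 months to 2025-08-02 gives 2025-12-02.
Applying '-122 days' to 2025-12-02: counting 122 days back gives 2025-08-02.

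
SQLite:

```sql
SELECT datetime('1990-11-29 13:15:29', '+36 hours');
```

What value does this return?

1990-12-01 01:15:29

+36 hours from 1990-11-29 13:15:29 is 1990-12-01 01:15:29 (crosses midnight).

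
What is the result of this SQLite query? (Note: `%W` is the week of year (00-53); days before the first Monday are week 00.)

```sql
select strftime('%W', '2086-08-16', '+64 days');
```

First apply '+64 days': 2086-08-16 → 2086-10-19.
2086-10-19 is a Saturday. SQLite's %W counts Mondays since the year started; the result is 41.

41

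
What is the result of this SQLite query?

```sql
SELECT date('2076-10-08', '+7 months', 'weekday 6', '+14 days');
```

Adding +7 months to 2076-10-08 gives 2077-05-08.
`weekday 6` advances to the next Saturday; 2077-05-08 is already a Saturday, so it stays at 2077-05-08.
Advancing 14 more days within May lands on 2077-05-22.

2077-05-22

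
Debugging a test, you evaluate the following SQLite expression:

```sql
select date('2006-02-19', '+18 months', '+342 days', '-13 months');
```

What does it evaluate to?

2007-06-26

Adding +18 months to 2006-02-19 gives 2007-08-19.
Applying '+342 days' to 2007-08-19: counting 342 days forward gives 2008-07-26.
Adding -13 months to 2008-07-26 gives 2007-06-26.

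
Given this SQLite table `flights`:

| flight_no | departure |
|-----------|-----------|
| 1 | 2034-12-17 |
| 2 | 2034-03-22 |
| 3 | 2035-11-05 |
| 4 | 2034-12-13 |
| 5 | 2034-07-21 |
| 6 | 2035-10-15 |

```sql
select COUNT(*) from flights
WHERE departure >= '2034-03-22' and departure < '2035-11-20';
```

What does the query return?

6

Rows in [2034-03-22, 2035-11-20): 2034-12-17, 2034-03-22, 2035-11-05, 2034-12-13, 2034-07-21, 2035-10-15 → 6 rows.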